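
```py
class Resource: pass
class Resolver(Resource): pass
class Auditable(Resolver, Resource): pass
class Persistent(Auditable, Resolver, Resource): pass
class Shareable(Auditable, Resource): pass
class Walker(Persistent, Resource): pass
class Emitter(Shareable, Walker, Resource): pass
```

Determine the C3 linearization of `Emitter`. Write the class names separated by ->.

L[Emitter] = Emitter + merge(L[Shareable], L[Walker], L[Resource], [Shareable Walker Resource])
  take Shareable:  [Shareable Auditable Resolver Resource object] + [Walker Persistent Auditable Resolver Resource object] + [Resource object] + [Shareable Walker Resource]
  take Walker:  [Auditable Resolver Resource object] + [Walker Persistent Auditable Resolver Resource object] + [Resource object] + [Walker Resource]
  take Persistent:  [Auditable Resolver Resource object] + [Persistent Auditable Resolver Resource object] + [Resource object] + [Resource]
  take Auditable:  [Auditable Resolver Resource object] + [Auditable Resolver Resource object] + [Resource object] + [Resource]
  take Resolver:  [Resolver Resource object] + [Resolver Resource object] + [Resource object] + [Resource]
  take Resource:  [Resource object] + [Resource object] + [Resource object] + [Resource]
  take object:  [object] + [object] + [object]

Emitter -> Shareable -> Walker -> Persistent -> Auditable -> Resolver -> Resource -> object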